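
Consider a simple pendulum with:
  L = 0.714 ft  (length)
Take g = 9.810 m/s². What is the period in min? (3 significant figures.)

Directly: T = 2π√(L/g).
L = 0.714 ft = 0.2176 m; g = 9.810 m/s².
T = 0.9358 s
0.9358 s × (1 min / 60.00 s) = 0.01560 min

0.0156 min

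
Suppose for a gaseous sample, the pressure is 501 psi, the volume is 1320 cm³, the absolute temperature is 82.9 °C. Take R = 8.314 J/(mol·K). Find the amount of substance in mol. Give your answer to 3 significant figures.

1.54 mol

Rearranging PV = nRT for n: n = PV/(RT).
P = 501 psi = 3.454×10^6 Pa; V = 1320 cm³ = 0.001320 m³; T = 82.9 °C = 356.0 K; R = 8.314 J/(mol·K).
n = 1.540 mol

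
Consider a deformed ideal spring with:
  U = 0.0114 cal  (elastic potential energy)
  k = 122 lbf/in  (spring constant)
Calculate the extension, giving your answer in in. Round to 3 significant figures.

0.0832 in

Rearranging U = ½k·x² for x: x = √(2U/k).
U = 0.0114 cal = 0.04770 J; k = 122 lbf/in = 21365 N/m.
x = 0.002113 m
0.002113 m × (1 in / 0.02540 m) = 0.08319 in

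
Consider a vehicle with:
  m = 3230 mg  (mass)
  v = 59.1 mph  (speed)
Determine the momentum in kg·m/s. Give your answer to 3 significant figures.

0.0853 kg·m/s

p is given directly by: p = mv.
m = 3230 mg = 0.003230 kg; v = 59.1 mph = 26.42 m/s.
p = 0.08534 kg·m/s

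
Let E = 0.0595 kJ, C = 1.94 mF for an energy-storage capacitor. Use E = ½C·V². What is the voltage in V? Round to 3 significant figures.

248 V

Rearranging: V = √(2E/C).
E = 0.0595 kJ = 59.50 J; C = 1.94 mF = 0.001940 F.
V = 247.7 V  (the unit combination reduces to kg·m²/(A·s³) = V)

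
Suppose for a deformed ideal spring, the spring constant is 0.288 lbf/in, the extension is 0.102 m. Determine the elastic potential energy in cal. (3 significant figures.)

U is given directly by: U = ½kx².
k = 0.288 lbf/in = 50.44 N/m; x = 0.102 m.
U = 0.2624 J  (the unit combination reduces to kg·m²/s² = J)
0.2624 J × (1 cal / 4.184 J) = 0.06271 cal

0.0627 cal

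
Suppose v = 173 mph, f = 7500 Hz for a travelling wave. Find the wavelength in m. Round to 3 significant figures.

0.0103 m

Solving v = f·λ for λ: λ = v/f.
v = 173 mph = 77.34 m/s; f = 7500 Hz.
λ = 0.01031 m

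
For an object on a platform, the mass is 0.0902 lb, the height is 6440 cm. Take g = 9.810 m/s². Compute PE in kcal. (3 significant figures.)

0.00618 kcal

PE is given directly by: PE = mgh.
m = 0.0902 lb = 0.04091 kg; h = 6440 cm = 64.40 m; g = 9.810 m/s².
PE = 25.85 J
25.85 J × (1 kcal / 4184 J) = 0.006178 kcal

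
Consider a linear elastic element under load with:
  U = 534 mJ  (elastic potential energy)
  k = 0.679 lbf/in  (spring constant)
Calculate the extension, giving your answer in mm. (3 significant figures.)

Solving U = ½k·x² for x: x = √(2U/k).
U = 534 mJ = 0.5340 J; k = 0.679 lbf/in = 118.9 N/m.
x = 0.09477 m
0.09477 m × (1 mm / 0.001000 m) = 94.77 mm

94.8 mm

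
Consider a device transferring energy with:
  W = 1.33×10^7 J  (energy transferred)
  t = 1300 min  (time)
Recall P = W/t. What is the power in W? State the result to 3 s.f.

171 W

Directly: P = W/t.
W = 1.33×10^7 J; t = 1300 min = 78000 s.
P = 170.5 W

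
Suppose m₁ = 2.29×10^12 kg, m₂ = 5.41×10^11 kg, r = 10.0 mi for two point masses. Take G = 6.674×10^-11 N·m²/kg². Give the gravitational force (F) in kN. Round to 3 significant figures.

Directly: F = Gm₁m₂/r².
m₁ = 2.29×10^12 kg; m₂ = 5.41×10^11 kg; r = 10.0 mi = 16093 m; G = 6.674×10^-11 N·m²/kg².
F = 3.192×10^5 N  (the unit combination reduces to kg·m/s² = N)
3.192×10^5 N × (1 kN / 1000 N) = 319.2 kN

319 kN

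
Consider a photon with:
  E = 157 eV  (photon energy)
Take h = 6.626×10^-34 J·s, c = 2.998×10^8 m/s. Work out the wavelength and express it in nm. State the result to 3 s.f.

Solving E = h·c/λ for λ: λ = hc/E.
E = 157 eV = 2.515×10^-17 J; h = 6.626×10^-34 J·s; c = 2.998×10^8 m/s.
λ = 7.897×10^-9 m
7.897×10^-9 m × (1 nm / 1.000×10^-9 m) = 7.897 nm

7.90 nm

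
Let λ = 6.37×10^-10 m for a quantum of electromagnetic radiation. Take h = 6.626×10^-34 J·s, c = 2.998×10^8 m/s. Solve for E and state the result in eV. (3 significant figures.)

E is given directly by: E = hc/λ.
λ = 6.37×10^-10 m; h = 6.626×10^-34 J·s; c = 2.998×10^8 m/s.
E = 3.118×10^-16 J
3.118×10^-16 J × (1 eV / 1.602×10^-19 J) = 1946 eV

1950 eV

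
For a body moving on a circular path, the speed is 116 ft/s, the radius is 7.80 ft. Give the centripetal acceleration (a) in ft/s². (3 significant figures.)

1730 ft/s²

a is given directly by: a = v²/r.
v = 116 ft/s = 35.36 m/s; r = 7.80 ft = 2.377 m.
a = 525.8 m/s²
525.8 m/s² × (1 ft/s² / 0.3048 m/s²) = 1725 ft/s²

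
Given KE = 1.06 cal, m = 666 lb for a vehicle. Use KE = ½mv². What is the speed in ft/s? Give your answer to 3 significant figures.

0.562 ft/s

Rearranging KE = ½mv² for v: v = √(2·KE/m).
KE = 1.06 cal = 4.435 J; m = 666 lb = 302.1 kg.
v = 0.1714 m/s
0.1714 m/s × (1 ft/s / 0.3048 m/s) = 0.5622 ft/s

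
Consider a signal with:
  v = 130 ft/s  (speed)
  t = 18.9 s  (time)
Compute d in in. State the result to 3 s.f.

29500 in

Rearranging v = d/t for d: d = v·t.
v = 130 ft/s = 39.62 m/s; t = 18.9 s.
d = 748.9 m
748.9 m × (1 in / 0.02540 m) = 29484 in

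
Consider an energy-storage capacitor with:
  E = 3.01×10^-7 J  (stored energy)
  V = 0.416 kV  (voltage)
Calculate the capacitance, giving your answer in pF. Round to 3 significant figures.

3.48 pF

Solving E = ½C·V² for C: C = 2E/V².
E = 3.01×10^-7 J; V = 0.416 kV = 416.0 V.
C = 3.479×10^-12 F
3.479×10^-12 F × (1 pF / 1.000×10^-12 F) = 3.479 pF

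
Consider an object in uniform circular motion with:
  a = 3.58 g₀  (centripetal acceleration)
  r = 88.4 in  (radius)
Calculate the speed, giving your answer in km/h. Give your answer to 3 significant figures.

32.0 km/h

Solving a = v²/r for v: v = √(a·r).
a = 3.58 g₀ = 35.11 m/s²; r = 88.4 in = 2.245 m.
v = 8.879 m/s
8.879 m/s × (1 km/h / 0.2778 m/s) = 31.96 km/h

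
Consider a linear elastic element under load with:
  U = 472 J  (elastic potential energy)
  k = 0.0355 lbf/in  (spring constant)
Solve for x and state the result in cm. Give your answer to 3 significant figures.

Solving U = ½k·x² for x: x = √(2U/k).
U = 472 J; k = 0.0355 lbf/in = 6.217 N/m.
x = 12.32 m
12.32 m × (1 cm / 0.01000 m) = 1232 cm

1230 cm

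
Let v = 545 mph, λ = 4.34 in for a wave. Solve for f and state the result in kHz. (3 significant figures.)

2.21 kHz

Solving v = f·λ for f: f = v/λ.
v = 545 mph = 243.6 m/s; λ = 4.34 in = 0.1102 m.
f = 2210 Hz
2210 Hz × (1 kHz / 1000 Hz) = 2.210 kHz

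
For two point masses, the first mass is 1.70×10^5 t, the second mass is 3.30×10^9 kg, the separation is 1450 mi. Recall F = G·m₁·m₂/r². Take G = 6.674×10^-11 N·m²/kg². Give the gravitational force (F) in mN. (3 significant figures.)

0.00688 mN

From Newton's law of gravitation: F = Gm₁m₂/r².
m₁ = 1.70×10^5 t = 1.700×10^8 kg; m₂ = 3.30×10^9 kg; r = 1450 mi = 2.334×10^6 m; G = 6.674×10^-11 N·m²/kg².
F = 6.876×10^-6 N
6.876×10^-6 N × (1 mN / 0.001000 N) = 0.006876 mN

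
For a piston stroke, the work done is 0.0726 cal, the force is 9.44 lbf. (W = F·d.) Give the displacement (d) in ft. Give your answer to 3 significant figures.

0.0237 ft

Rearranging: d = W/F.
W = 0.0726 cal = 0.3038 J; F = 9.44 lbf = 41.99 N.
d = 0.007234 m
0.007234 m × (1 ft / 0.3048 m) = 0.02373 ft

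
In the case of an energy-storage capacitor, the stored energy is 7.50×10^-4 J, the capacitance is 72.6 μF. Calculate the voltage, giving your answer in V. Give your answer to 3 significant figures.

Rearranging: V = √(2E/C).
E = 7.50×10^-4 J; C = 72.6 μF = 7.260×10^-5 F.
V = 4.545 V

4.55 V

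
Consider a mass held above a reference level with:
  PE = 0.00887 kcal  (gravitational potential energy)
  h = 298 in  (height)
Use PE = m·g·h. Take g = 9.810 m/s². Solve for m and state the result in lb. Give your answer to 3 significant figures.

Solving PE = m·g·h for m: m = PE/(g·h).
PE = 0.00887 kcal = 37.11 J; h = 298 in = 7.569 m; g = 9.810 m/s².
m = 0.4998 kg
0.4998 kg × (1 lb / 0.4536 kg) = 1.102 lb

1.10 lb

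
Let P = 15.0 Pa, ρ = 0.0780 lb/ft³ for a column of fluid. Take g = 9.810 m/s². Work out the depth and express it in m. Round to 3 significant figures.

1.22 m

Rearranging: h = P/(ρ·g).
P = 15.0 Pa; ρ = 0.0780 lb/ft³ = 1.249 kg/m³; g = 9.810 m/s².
h = 1.224 m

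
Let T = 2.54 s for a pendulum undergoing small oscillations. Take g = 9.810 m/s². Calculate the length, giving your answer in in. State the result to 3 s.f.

Rearranging T = 2π√(L/g) for L: L = g·(T/2π)².
T = 2.54 s; g = 9.810 m/s².
L = 1.603 m
1.603 m × (1 in / 0.02540 m) = 63.12 in

63.1 in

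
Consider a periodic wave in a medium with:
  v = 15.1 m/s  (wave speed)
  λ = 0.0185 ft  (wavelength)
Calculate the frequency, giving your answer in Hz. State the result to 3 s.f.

2680 Hz

Rearranging v = f·λ for f: f = v/λ.
v = 15.1 m/s; λ = 0.0185 ft = 0.005639 m.
f = 2678 Hz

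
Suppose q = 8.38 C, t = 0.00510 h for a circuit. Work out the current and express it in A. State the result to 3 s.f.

Rearranging q = I·t for I: I = q/t.
q = 8.38 C; t = 0.00510 h = 18.36 s.
I = 0.4564 A

0.456 A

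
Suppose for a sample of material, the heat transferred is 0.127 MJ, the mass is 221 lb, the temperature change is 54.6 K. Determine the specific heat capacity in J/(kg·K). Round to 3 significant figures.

Rearranging: c = Q/(m·ΔT).
Q = 0.127 MJ = 1.270×10^5 J; m = 221 lb = 100.2 kg; ΔT = 54.6 K.
c = 23.20 J/(kg·K)

23.2 J/(kg·K)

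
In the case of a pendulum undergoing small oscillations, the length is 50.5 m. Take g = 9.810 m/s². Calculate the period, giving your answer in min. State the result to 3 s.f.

T is given directly by: T = 2π√(L/g).
L = 50.5 m; g = 9.810 m/s².
T = 14.26 s
14.26 s × (1 min / 60.00 s) = 0.2376 min

0.238 min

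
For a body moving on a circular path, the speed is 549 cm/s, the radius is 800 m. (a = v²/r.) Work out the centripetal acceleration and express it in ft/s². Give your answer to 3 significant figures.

a is given directly by: a = v²/r.
v = 549 cm/s = 5.490 m/s; r = 800 m.
a = 0.03768 m/s²
0.03768 m/s² × (1 ft/s² / 0.3048 m/s²) = 0.1236 ft/s²

0.124 ft/s²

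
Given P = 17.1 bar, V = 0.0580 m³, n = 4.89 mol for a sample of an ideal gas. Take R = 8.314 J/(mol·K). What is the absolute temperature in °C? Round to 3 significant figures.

2170 °C

From the ideal-gas law: T = PV/(nR).
P = 17.1 bar = 1.710×10^6 Pa; V = 0.0580 m³; n = 4.89 mol; R = 8.314 J/(mol·K).
T = 2440 K
2440 K − 273.15 = 2166 °C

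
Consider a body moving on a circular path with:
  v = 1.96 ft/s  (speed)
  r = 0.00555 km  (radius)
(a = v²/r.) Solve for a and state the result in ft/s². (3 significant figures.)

0.211 ft/s²

a is given directly by: a = v²/r.
v = 1.96 ft/s = 0.5974 m/s; r = 0.00555 km = 5.550 m.
a = 0.06431 m/s²
0.06431 m/s² × (1 ft/s² / 0.3048 m/s²) = 0.2110 ft/s²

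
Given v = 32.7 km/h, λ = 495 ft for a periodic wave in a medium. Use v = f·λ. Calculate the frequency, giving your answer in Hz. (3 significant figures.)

0.0602 Hz

Solving v = f·λ for f: f = v/λ.
v = 32.7 km/h = 9.083 m/s; λ = 495 ft = 150.9 m.
f = 0.06020 Hz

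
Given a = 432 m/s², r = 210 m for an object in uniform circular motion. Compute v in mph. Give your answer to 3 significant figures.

Rearranging a = v²/r for v: v = √(a·r).
a = 432 m/s²; r = 210 m.
v = 301.2 m/s
301.2 m/s × (1 mph / 0.4470 m/s) = 673.8 mph

674 mph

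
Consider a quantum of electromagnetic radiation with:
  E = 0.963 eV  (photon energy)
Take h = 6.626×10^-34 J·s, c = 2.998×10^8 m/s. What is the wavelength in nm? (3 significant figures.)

1290 nm

Rearranging: λ = hc/E.
E = 0.963 eV = 1.543×10^-19 J; h = 6.626×10^-34 J·s; c = 2.998×10^8 m/s.
λ = 1.287×10^-6 m
1.287×10^-6 m × (1 nm / 1.000×10^-9 m) = 1287 nm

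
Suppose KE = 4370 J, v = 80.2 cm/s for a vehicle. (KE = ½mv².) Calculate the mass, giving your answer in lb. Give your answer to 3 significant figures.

30000 lb

Rearranging KE = ½mv² for m: m = 2·KE/v².
KE = 4370 J; v = 80.2 cm/s = 0.8020 m/s.
m = 13588 kg
13588 kg × (1 lb / 0.4536 kg) = 29957 lb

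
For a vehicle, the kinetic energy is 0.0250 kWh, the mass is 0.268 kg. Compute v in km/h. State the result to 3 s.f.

Rearranging KE = ½mv² for v: v = √(2·KE/m).
KE = 0.0250 kWh = 90000 J; m = 0.268 kg.
v = 819.5 m/s
819.5 m/s × (1 km/h / 0.2778 m/s) = 2950 km/h

2950 km/h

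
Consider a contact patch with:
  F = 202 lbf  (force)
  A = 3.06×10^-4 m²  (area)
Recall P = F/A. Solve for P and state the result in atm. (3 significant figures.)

29.0 atm

Directly: P = F/A.
F = 202 lbf = 898.5 N; A = 3.06×10^-4 m².
P = 2.936×10^6 Pa
2.936×10^6 Pa × (1 atm / 1.013×10^5 Pa) = 28.98 atm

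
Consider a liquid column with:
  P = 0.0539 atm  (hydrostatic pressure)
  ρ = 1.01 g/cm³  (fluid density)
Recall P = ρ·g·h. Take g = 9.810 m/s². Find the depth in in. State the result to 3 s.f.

21.7 in

Rearranging P = ρ·g·h for h: h = P/(ρ·g).
P = 0.0539 atm = 5461 Pa; ρ = 1.01 g/cm³ = 1010 kg/m³; g = 9.810 m/s².
h = 0.5512 m
0.5512 m × (1 in / 0.02540 m) = 21.70 in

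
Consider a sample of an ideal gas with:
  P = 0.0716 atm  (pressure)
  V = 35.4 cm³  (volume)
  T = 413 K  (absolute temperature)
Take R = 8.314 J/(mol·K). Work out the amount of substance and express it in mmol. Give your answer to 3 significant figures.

From the ideal-gas law: n = PV/(RT).
P = 0.0716 atm = 7255 Pa; V = 35.4 cm³ = 3.540×10^-5 m³; T = 413 K; R = 8.314 J/(mol·K).
n = 7.480×10^-5 mol
7.480×10^-5 mol × (1 mmol / 0.001000 mol) = 0.07480 mmol

0.0748 mmol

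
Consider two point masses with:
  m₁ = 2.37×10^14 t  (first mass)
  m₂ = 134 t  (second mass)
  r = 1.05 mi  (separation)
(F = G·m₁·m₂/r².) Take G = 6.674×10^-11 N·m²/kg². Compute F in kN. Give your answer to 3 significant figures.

742 kN

F is given directly by: F = Gm₁m₂/r².
m₁ = 2.37×10^14 t = 2.370×10^17 kg; m₂ = 134 t = 1.340×10^5 kg; r = 1.05 mi = 1690 m; G = 6.674×10^-11 N·m²/kg².
F = 7.423×10^5 N
7.423×10^5 N × (1 kN / 1000 N) = 742.3 kN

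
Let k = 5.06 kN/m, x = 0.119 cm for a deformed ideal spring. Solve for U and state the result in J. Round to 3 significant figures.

U is given directly by: U = ½kx².
k = 5.06 kN/m = 5060 N/m; x = 0.119 cm = 0.001190 m.
U = 0.003583 J

0.00358 J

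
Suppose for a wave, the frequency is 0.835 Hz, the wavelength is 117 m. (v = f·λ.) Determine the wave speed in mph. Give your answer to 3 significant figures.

Directly: v = fλ.
f = 0.835 Hz; λ = 117 m.
v = 97.69 m/s
97.69 m/s × (1 mph / 0.4470 m/s) = 218.5 mph

219 mph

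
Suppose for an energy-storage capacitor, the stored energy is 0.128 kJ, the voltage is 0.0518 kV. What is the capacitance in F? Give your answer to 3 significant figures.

0.0954 F

Rearranging: C = 2E/V².
E = 0.128 kJ = 128.0 J; V = 0.0518 kV = 51.80 V.
C = 0.09541 F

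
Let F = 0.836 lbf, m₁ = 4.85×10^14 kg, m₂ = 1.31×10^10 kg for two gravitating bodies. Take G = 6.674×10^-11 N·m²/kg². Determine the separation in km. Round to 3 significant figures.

From Newton's law of gravitation: r = √(G·m₁m₂/F).
F = 0.836 lbf = 3.719 N; m₁ = 4.85×10^14 kg; m₂ = 1.31×10^10 kg; G = 6.674×10^-11 N·m²/kg².
r = 1.068×10^7 m
1.068×10^7 m × (1 km / 1000 m) = 10678 km

10700 km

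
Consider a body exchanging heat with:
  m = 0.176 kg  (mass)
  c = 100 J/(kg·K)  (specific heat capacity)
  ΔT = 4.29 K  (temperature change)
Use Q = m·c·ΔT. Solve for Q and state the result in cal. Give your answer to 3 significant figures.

18.0 cal

Q is given directly by: Q = mcΔT.
m = 0.176 kg; c = 100 J/(kg·K); ΔT = 4.29 K.
Q = 75.50 J  (the unit combination reduces to kg·m²/s² = J)
75.50 J × (1 cal / 4.184 J) = 18.05 cal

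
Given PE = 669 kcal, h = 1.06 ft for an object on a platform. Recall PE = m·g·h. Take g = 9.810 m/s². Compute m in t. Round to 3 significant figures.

883 t

Rearranging PE = m·g·h for m: m = PE/(g·h).
PE = 669 kcal = 2.799×10^6 J; h = 1.06 ft = 0.3231 m; g = 9.810 m/s².
m = 8.831×10^5 kg
8.831×10^5 kg × (1 t / 1000 kg) = 883.1 t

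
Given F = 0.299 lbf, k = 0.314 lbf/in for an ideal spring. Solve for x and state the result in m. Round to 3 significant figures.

0.0242 m

From Hooke's law: x = F/k.
F = 0.299 lbf = 1.330 N; k = 0.314 lbf/in = 54.99 N/m.
x = 0.02419 m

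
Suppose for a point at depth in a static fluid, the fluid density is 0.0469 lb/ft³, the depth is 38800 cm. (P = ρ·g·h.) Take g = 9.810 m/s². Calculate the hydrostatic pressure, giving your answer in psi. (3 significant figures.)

0.415 psi

P is given directly by: P = ρgh.
ρ = 0.0469 lb/ft³ = 0.7513 kg/m³; h = 38800 cm = 388.0 m; g = 9.810 m/s².
P = 2860 Pa
2860 Pa × (1 psi / 6895 Pa) = 0.4147 psi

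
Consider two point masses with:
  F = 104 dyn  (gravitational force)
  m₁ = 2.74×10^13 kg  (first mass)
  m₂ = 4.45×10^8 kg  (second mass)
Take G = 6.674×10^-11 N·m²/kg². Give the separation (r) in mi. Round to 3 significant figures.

17400 mi

Rearranging F = G·m₁·m₂/r² for r: r = √(G·m₁m₂/F).
F = 104 dyn = 0.001040 N; m₁ = 2.74×10^13 kg; m₂ = 4.45×10^8 kg; G = 6.674×10^-11 N·m²/kg².
r = 2.797×10^7 m
2.797×10^7 m × (1 mi / 1609 m) = 17381 mi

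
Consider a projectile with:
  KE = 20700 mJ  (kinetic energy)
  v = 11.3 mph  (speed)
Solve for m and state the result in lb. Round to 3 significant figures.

Solving KE = ½mv² for m: m = 2·KE/v².
KE = 20700 mJ = 20.70 J; v = 11.3 mph = 5.052 m/s.
m = 1.622 kg
1.622 kg × (1 lb / 0.4536 kg) = 3.577 lb

3.58 lb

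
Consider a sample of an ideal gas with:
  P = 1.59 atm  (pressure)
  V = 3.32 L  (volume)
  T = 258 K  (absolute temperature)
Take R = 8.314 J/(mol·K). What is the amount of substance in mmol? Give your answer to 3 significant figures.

249 mmol

From the ideal-gas law: n = PV/(RT).
P = 1.59 atm = 1.611×10^5 Pa; V = 3.32 L = 0.003320 m³; T = 258 K; R = 8.314 J/(mol·K).
n = 0.2494 mol
0.2494 mol × (1 mmol / 0.001000 mol) = 249.4 mmol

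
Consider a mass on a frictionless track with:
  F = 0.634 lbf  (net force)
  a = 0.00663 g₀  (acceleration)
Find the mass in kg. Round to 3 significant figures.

43.4 kg

From Newton's second law: m = F/a.
F = 0.634 lbf = 2.820 N; a = 0.00663 g₀ = 0.06502 m/s².
m = 43.38 kg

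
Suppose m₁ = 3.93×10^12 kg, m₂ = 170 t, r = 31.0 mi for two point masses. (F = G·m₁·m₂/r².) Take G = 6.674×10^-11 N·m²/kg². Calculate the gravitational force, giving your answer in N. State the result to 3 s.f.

0.0179 N

Directly: F = Gm₁m₂/r².
m₁ = 3.93×10^12 kg; m₂ = 170 t = 1.700×10^5 kg; r = 31.0 mi = 49890 m; G = 6.674×10^-11 N·m²/kg².
F = 0.01791 N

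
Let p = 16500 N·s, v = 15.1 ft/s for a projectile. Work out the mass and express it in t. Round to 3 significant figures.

Rearranging: m = p/v.
p = 16500 N·s = 16500 kg·m/s; v = 15.1 ft/s = 4.602 m/s.
m = 3585 kg
3585 kg × (1 t / 1000 kg) = 3.585 t

3.59 t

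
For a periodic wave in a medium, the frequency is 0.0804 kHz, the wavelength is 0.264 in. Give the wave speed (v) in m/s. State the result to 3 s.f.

v is given directly by: v = fλ.
f = 0.0804 kHz = 80.40 Hz; λ = 0.264 in = 0.006706 m.
v = 0.5391 m/s

0.539 m/s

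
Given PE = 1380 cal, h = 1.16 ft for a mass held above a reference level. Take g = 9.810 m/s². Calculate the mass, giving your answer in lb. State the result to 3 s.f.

3670 lb

Rearranging: m = PE/(g·h).
PE = 1380 cal = 5774 J; h = 1.16 ft = 0.3536 m; g = 9.810 m/s².
m = 1665 kg
1665 kg × (1 lb / 0.4536 kg) = 3670 lb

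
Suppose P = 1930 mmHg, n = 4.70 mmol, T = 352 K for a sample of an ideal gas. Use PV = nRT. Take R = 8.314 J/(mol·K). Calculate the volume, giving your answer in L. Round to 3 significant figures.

0.0535 L

From the ideal-gas law: V = nRT/P.
P = 1930 mmHg = 2.573×10^5 Pa; n = 4.70 mmol = 0.004700 mol; T = 352 K; R = 8.314 J/(mol·K).
V = 5.346×10^-5 m³
5.346×10^-5 m³ × (1 L / 0.001000 m³) = 0.05346 L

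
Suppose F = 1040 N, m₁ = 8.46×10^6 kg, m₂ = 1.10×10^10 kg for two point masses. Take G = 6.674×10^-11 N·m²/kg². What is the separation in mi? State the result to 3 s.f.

Rearranging F = G·m₁·m₂/r² for r: r = √(G·m₁m₂/F).
F = 1040 N; m₁ = 8.46×10^6 kg; m₂ = 1.10×10^10 kg; G = 6.674×10^-11 N·m²/kg².
r = 77.28 m
77.28 m × (1 mi / 1609 m) = 0.04802 mi

0.0480 mi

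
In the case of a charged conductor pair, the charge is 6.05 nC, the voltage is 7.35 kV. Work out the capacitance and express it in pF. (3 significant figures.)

0.823 pF

C is given directly by: C = Q/V.
Q = 6.05 nC = 6.050×10^-9 C; V = 7.35 kV = 7350 V.
C = 8.231×10^-13 F
8.231×10^-13 F × (1 pF / 1.000×10^-12 F) = 0.8231 pF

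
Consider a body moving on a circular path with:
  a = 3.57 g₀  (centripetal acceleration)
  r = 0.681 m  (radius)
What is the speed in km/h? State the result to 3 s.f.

Solving a = v²/r for v: v = √(a·r).
a = 3.57 g₀ = 35.01 m/s²; r = 0.681 m.
v = 4.883 m/s
4.883 m/s × (1 km/h / 0.2778 m/s) = 17.58 km/h

17.6 km/h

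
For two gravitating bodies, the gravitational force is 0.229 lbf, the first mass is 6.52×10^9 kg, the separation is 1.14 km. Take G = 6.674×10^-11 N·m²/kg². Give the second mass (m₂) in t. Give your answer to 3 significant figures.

3040 t

Rearranging: m₂ = F·r²/(G·m₁).
F = 0.229 lbf = 1.019 N; m₁ = 6.52×10^9 kg; r = 1.14 km = 1140 m; G = 6.674×10^-11 N·m²/kg².
m₂ = 3.042×10^6 kg
3.042×10^6 kg × (1 t / 1000 kg) = 3042 t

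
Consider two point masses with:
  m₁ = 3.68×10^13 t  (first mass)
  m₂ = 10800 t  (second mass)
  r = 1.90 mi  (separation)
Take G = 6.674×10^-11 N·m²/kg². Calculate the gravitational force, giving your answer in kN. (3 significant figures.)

2840 kN

Directly: F = Gm₁m₂/r².
m₁ = 3.68×10^13 t = 3.680×10^16 kg; m₂ = 10800 t = 1.080×10^7 kg; r = 1.90 mi = 3058 m; G = 6.674×10^-11 N·m²/kg².
F = 2.837×10^6 N
2.837×10^6 N × (1 kN / 1000 N) = 2837 kN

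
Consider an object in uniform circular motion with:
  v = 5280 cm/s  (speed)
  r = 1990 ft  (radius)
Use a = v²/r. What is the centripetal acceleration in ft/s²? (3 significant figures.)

15.1 ft/s²

Directly: a = v²/r.
v = 5280 cm/s = 52.80 m/s; r = 1990 ft = 606.6 m.
a = 4.596 m/s²
4.596 m/s² × (1 ft/s² / 0.3048 m/s²) = 15.08 ft/s²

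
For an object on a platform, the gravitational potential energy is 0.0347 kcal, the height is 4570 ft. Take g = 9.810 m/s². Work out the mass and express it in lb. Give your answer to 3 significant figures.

Rearranging PE = m·g·h for m: m = PE/(g·h).
PE = 0.0347 kcal = 145.2 J; h = 4570 ft = 1393 m; g = 9.810 m/s².
m = 0.01062 kg
0.01062 kg × (1 lb / 0.4536 kg) = 0.02342 lb

0.0234 lb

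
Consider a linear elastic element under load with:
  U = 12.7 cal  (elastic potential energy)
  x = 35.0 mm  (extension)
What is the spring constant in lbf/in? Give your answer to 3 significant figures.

495 lbf/in

Rearranging U = ½k·x² for k: k = 2U/x².
U = 12.7 cal = 53.14 J; x = 35.0 mm = 0.03500 m.
k = 86754 N/m
86754 N/m × (1 lbf/in / 175.1 N/m) = 495.4 lbf/in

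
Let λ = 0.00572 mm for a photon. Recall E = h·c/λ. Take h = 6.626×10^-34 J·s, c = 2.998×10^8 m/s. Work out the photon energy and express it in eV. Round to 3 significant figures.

0.217 eV

E is given directly by: E = hc/λ.
λ = 0.00572 mm = 5.720×10^-6 m; h = 6.626×10^-34 J·s; c = 2.998×10^8 m/s.
E = 3.473×10^-20 J
3.473×10^-20 J × (1 eV / 1.602×10^-19 J) = 0.2168 eV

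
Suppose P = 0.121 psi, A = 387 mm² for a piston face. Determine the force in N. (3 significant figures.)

0.323 N

Rearranging P = F/A for F: F = P·A.
P = 0.121 psi = 834.3 Pa; A = 387 mm² = 3.870×10^-4 m².
F = 0.3229 N  (the unit combination reduces to kg·m/s² = N)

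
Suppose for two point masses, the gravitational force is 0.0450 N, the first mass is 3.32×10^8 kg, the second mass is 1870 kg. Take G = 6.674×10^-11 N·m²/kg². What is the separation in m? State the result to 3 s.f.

From Newton's law of gravitation: r = √(G·m₁m₂/F).
F = 0.0450 N; m₁ = 3.32×10^8 kg; m₂ = 1870 kg; G = 6.674×10^-11 N·m²/kg².
r = 30.34 m

30.3 m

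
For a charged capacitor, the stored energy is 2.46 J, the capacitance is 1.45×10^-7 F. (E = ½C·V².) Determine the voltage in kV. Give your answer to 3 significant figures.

5.83 kV

Rearranging E = ½C·V² for V: V = √(2E/C).
E = 2.46 J; C = 1.45×10^-7 F.
V = 5825 V
5825 V × (1 kV / 1000 V) = 5.825 kV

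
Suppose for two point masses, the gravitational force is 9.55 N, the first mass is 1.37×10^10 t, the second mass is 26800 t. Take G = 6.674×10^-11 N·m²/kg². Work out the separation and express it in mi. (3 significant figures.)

Rearranging F = G·m₁·m₂/r² for r: r = √(G·m₁m₂/F).
F = 9.55 N; m₁ = 1.37×10^10 t = 1.370×10^13 kg; m₂ = 26800 t = 2.680×10^7 kg; G = 6.674×10^-11 N·m²/kg².
r = 50655 m
50655 m × (1 mi / 1609 m) = 31.48 mi

31.5 mi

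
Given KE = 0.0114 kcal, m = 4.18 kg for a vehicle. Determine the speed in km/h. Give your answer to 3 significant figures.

17.2 km/h

Rearranging: v = √(2·KE/m).
KE = 0.0114 kcal = 47.70 J; m = 4.18 kg.
v = 4.777 m/s
4.777 m/s × (1 km/h / 0.2778 m/s) = 17.20 km/h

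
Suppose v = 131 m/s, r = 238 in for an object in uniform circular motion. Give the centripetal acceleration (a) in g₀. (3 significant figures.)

Directly: a = v²/r.
v = 131 m/s; r = 238 in = 6.045 m.
a = 2839 m/s²
2839 m/s² × (1 g₀ / 9.807 m/s²) = 289.5 g₀

289 g₀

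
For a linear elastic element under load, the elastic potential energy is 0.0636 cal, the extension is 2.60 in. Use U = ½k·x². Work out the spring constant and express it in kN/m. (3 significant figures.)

0.122 kN/m

Rearranging U = ½k·x² for k: k = 2U/x².
U = 0.0636 cal = 0.2661 J; x = 2.60 in = 0.06604 m.
k = 122.0 N/m
122.0 N/m × (1 kN/m / 1000 N/m) = 0.1220 kN/m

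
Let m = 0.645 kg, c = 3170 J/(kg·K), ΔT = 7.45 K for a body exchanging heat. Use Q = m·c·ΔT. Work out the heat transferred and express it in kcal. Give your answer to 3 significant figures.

Q is given directly by: Q = mcΔT.
m = 0.645 kg; c = 3170 J/(kg·K); ΔT = 7.45 K.
Q = 15233 J  (the unit combination reduces to kg·m²/s² = J)
15233 J × (1 kcal / 4184 J) = 3.641 kcal

3.64 kcal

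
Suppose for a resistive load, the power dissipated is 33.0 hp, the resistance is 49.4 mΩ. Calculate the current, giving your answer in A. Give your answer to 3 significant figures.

Solving P = I²R for I: I = √(P/R).
P = 33.0 hp = 24608 W; R = 49.4 mΩ = 0.04940 Ω.
I = 705.8 A

706 A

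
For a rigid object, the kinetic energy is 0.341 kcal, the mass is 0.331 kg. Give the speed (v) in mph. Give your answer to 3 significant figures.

208 mph

Rearranging: v = √(2·KE/m).
KE = 0.341 kcal = 1427 J; m = 0.331 kg.
v = 92.85 m/s
92.85 m/s × (1 mph / 0.4470 m/s) = 207.7 mph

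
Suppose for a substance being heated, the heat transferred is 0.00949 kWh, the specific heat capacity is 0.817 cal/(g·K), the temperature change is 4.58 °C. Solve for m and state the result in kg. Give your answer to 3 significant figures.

2.18 kg

Rearranging Q = m·c·ΔT for m: m = Q/(c·ΔT).
Q = 0.00949 kWh = 34164 J; c = 0.817 cal/(g·K) = 3418 J/(kg·K); ΔT = 4.58 °C = 4.580 K.
m = 2.182 kg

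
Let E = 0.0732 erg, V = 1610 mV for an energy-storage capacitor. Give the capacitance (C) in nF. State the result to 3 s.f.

5.65 nF

Rearranging E = ½C·V² for C: C = 2E/V².
E = 0.0732 erg = 7.320×10^-9 J; V = 1610 mV = 1.610 V.
C = 5.648×10^-9 F
5.648×10^-9 F × (1 nF / 1.000×10^-9 F) = 5.648 nF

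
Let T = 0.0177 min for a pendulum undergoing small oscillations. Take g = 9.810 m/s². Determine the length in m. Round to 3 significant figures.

0.280 m

Rearranging T = 2π√(L/g) for L: L = g·(T/2π)².
T = 0.0177 min = 1.062 s; g = 9.810 m/s².
L = 0.2803 m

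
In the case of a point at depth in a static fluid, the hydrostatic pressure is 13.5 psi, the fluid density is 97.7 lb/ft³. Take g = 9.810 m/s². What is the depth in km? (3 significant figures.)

Rearranging: h = P/(ρ·g).
P = 13.5 psi = 93079 Pa; ρ = 97.7 lb/ft³ = 1565 kg/m³; g = 9.810 m/s².
h = 6.063 m
6.063 m × (1 km / 1000 m) = 0.006063 km

0.00606 km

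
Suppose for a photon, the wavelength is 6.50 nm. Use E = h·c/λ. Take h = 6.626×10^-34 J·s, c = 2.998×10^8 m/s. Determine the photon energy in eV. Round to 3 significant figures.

191 eV

Directly: E = hc/λ.
λ = 6.50 nm = 6.500×10^-9 m; h = 6.626×10^-34 J·s; c = 2.998×10^8 m/s.
E = 3.056×10^-17 J
3.056×10^-17 J × (1 eV / 1.602×10^-19 J) = 190.7 eV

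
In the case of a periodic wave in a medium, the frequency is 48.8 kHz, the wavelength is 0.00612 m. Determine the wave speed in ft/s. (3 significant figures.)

v is given directly by: v = fλ.
f = 48.8 kHz = 48800 Hz; λ = 0.00612 m.
v = 298.7 m/s
298.7 m/s × (1 ft/s / 0.3048 m/s) = 979.8 ft/s

980 ft/s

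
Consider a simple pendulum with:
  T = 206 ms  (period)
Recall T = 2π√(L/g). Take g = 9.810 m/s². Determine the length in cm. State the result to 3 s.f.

Solving T = 2π√(L/g) for L: L = g·(T/2π)².
T = 206 ms = 0.2060 s; g = 9.810 m/s².
L = 0.01054 m
0.01054 m × (1 cm / 0.01000 m) = 1.054 cm

1.05 cm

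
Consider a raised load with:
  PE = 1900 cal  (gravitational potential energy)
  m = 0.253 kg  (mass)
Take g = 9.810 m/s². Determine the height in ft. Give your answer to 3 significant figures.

10500 ft

Rearranging PE = m·g·h for h: h = PE/(m·g).
PE = 1900 cal = 7950 J; m = 0.253 kg; g = 9.810 m/s².
h = 3203 m
3203 m × (1 ft / 0.3048 m) = 10509 ft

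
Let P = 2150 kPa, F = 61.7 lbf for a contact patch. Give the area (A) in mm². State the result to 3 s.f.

128 mm²

Rearranging P = F/A for A: A = F/P.
P = 2150 kPa = 2.150×10^6 Pa; F = 61.7 lbf = 274.5 N.
A = 1.277×10^-4 m²
1.277×10^-4 m² × (1 mm² / 1.000×10^-6 m²) = 127.7 mm²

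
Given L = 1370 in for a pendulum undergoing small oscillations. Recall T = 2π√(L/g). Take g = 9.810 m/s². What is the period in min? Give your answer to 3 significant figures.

0.197 min

T is given directly by: T = 2π√(L/g).
L = 1370 in = 34.80 m; g = 9.810 m/s².
T = 11.83 s
11.83 s × (1 min / 60.00 s) = 0.1972 min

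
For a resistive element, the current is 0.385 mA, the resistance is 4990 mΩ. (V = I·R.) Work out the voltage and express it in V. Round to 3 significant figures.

Directly: V = IR.
I = 0.385 mA = 3.850×10^-4 A; R = 4990 mΩ = 4.990 Ω.
V = 0.001921 V

0.00192 V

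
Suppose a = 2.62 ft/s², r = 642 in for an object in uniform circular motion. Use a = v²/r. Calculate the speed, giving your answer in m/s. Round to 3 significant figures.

Solving a = v²/r for v: v = √(a·r).
a = 2.62 ft/s² = 0.7986 m/s²; r = 642 in = 16.31 m.
v = 3.609 m/s

3.61 m/s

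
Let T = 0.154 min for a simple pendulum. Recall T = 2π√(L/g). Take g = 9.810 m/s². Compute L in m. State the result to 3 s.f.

Rearranging: L = g·(T/2π)².
T = 0.154 min = 9.240 s; g = 9.810 m/s².
L = 21.22 m

21.2 m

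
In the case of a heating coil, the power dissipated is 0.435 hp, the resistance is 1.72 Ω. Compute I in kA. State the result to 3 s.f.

Rearranging P = I²R for I: I = √(P/R).
P = 0.435 hp = 324.4 W; R = 1.72 Ω.
I = 13.73 A
13.73 A × (1 kA / 1000 A) = 0.01373 kA

0.0137 kA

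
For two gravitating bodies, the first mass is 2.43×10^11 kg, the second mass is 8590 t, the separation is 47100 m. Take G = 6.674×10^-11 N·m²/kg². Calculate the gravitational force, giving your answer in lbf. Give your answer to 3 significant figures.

0.0141 lbf

Directly: F = Gm₁m₂/r².
m₁ = 2.43×10^11 kg; m₂ = 8590 t = 8.590×10^6 kg; r = 47100 m; G = 6.674×10^-11 N·m²/kg².
F = 0.06280 N
0.06280 N × (1 lbf / 4.448 N) = 0.01412 lbf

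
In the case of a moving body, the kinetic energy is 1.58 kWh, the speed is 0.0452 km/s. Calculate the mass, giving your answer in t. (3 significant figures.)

5.57 t

Rearranging KE = ½mv² for m: m = 2·KE/v².
KE = 1.58 kWh = 5.688×10^6 J; v = 0.0452 km/s = 45.20 m/s.
m = 5568 kg
5568 kg × (1 t / 1000 kg) = 5.568 t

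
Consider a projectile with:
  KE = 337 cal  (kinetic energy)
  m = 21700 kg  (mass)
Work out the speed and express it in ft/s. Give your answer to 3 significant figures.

1.18 ft/s

Rearranging KE = ½mv² for v: v = √(2·KE/m).
KE = 337 cal = 1410 J; m = 21700 kg.
v = 0.3605 m/s
0.3605 m/s × (1 ft/s / 0.3048 m/s) = 1.183 ft/s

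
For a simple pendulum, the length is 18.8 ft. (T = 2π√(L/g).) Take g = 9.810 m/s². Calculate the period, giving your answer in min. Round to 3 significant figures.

0.0800 min

T is given directly by: T = 2π√(L/g).
L = 18.8 ft = 5.730 m; g = 9.810 m/s².
T = 4.802 s
4.802 s × (1 min / 60.00 s) = 0.08004 min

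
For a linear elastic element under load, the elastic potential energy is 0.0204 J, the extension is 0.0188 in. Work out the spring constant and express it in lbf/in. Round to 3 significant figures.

1020 lbf/in

Rearranging: k = 2U/x².
U = 0.0204 J; x = 0.0188 in = 4.775×10^-4 m.
k = 1.789×10^5 N/m
1.789×10^5 N/m × (1 lbf/in / 175.1 N/m) = 1022 lbf/in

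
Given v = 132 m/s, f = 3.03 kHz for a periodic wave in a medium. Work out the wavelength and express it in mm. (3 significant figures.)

43.6 mm

Rearranging: λ = v/f.
v = 132 m/s; f = 3.03 kHz = 3030 Hz.
λ = 0.04356 m
0.04356 m × (1 mm / 0.001000 m) = 43.56 mm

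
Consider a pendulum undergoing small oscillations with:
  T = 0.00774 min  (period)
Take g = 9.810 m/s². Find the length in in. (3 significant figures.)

2.11 in

Rearranging: L = g·(T/2π)².
T = 0.00774 min = 0.4644 s; g = 9.810 m/s².
L = 0.05359 m
0.05359 m × (1 in / 0.02540 m) = 2.110 in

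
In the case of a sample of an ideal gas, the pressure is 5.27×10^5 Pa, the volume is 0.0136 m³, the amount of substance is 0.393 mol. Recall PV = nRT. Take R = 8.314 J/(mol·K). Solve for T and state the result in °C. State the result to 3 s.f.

From the ideal-gas law: T = PV/(nR).
P = 5.27×10^5 Pa; V = 0.0136 m³; n = 0.393 mol; R = 8.314 J/(mol·K).
T = 2194 K
2194 K − 273.15 = 1920 °C

1920 °C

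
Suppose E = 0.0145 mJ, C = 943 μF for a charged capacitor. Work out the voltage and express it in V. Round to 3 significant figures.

0.175 V

Rearranging E = ½C·V² for V: V = √(2E/C).
E = 0.0145 mJ = 1.450×10^-5 J; C = 943 μF = 9.430×10^-4 F.
V = 0.1754 V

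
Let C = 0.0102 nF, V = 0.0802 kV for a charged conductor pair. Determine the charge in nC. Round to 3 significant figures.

0.818 nC

Rearranging C = Q/V for Q: Q = CV.
C = 0.0102 nF = 1.020×10^-11 F; V = 0.0802 kV = 80.20 V.
Q = 8.180×10^-10 C  (the unit combination reduces to A·s = C)
8.180×10^-10 C × (1 nC / 1.000×10^-9 C) = 0.8180 nC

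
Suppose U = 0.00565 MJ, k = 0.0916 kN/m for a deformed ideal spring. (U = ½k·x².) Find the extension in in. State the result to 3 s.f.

437 in

Rearranging U = ½k·x² for x: x = √(2U/k).
U = 0.00565 MJ = 5650 J; k = 0.0916 kN/m = 91.60 N/m.
x = 11.11 m
11.11 m × (1 in / 0.02540 m) = 437.3 in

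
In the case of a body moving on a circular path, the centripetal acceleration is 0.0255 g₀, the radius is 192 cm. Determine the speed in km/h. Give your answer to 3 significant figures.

2.49 km/h

Rearranging a = v²/r for v: v = √(a·r).
a = 0.0255 g₀ = 0.2501 m/s²; r = 192 cm = 1.920 m.
v = 0.6929 m/s
0.6929 m/s × (1 km/h / 0.2778 m/s) = 2.495 km/h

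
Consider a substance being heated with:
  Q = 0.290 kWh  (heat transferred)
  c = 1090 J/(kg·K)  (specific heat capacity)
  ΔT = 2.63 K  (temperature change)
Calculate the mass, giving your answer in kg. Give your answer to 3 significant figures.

Rearranging: m = Q/(c·ΔT).
Q = 0.290 kWh = 1.044×10^6 J; c = 1090 J/(kg·K); ΔT = 2.63 K.
m = 364.2 kg

364 kg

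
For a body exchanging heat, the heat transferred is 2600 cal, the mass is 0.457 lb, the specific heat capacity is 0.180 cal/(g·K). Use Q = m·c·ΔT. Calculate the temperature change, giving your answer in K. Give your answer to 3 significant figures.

Rearranging: ΔT = Q/(m·c).
Q = 2600 cal = 10878 J; m = 0.457 lb = 0.2073 kg; c = 0.180 cal/(g·K) = 753.1 J/(kg·K).
ΔT = 69.68 K

69.7 K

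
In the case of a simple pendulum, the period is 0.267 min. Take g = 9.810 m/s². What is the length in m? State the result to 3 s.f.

63.8 m

Rearranging: L = g·(T/2π)².
T = 0.267 min = 16.02 s; g = 9.810 m/s².
L = 63.77 m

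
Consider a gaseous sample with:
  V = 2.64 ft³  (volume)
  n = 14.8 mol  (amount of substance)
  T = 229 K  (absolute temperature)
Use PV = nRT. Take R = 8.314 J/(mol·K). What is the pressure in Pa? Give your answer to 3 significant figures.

P is given directly by: P = nRT/V.
V = 2.64 ft³ = 0.07476 m³; n = 14.8 mol; T = 229 K; R = 8.314 J/(mol·K).
P = 3.769×10^5 Pa

3.77×10^5 Pa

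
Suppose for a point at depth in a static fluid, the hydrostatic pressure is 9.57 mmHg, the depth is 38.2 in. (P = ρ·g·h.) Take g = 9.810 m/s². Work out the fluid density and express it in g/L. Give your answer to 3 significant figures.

134 g/L

Rearranging P = ρ·g·h for ρ: ρ = P/(g·h).
P = 9.57 mmHg = 1276 Pa; h = 38.2 in = 0.9703 m; g = 9.810 m/s².
ρ = 134.0 kg/m³
Since 1 g/L = 1 kg/m³, 134.0 g/L.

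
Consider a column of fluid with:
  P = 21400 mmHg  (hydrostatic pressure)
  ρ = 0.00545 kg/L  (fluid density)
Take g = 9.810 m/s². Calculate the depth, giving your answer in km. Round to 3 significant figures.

53.4 km

Rearranging: h = P/(ρ·g).
P = 21400 mmHg = 2.853×10^6 Pa; ρ = 0.00545 kg/L = 5.450 kg/m³; g = 9.810 m/s².
h = 53364 m
53364 m × (1 km / 1000 m) = 53.36 km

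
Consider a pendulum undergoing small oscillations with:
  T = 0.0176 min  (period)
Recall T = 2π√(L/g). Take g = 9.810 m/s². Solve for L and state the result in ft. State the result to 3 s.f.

Solving T = 2π√(L/g) for L: L = g·(T/2π)².
T = 0.0176 min = 1.056 s; g = 9.810 m/s².
L = 0.2771 m
0.2771 m × (1 ft / 0.3048 m) = 0.9091 ft

0.909 ft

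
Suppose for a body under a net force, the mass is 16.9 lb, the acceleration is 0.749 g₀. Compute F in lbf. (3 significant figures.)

12.7 lbf

From Newton's second law: F = m·a.
m = 16.9 lb = 7.666 kg; a = 0.749 g₀ = 7.345 m/s².
F = 56.31 N
56.31 N × (1 lbf / 4.448 N) = 12.66 lbf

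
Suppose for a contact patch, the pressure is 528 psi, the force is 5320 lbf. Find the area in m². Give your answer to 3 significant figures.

0.00650 m²

Solving P = F/A for A: A = F/P.
P = 528 psi = 3.640×10^6 Pa; F = 5320 lbf = 23665 N.
A = 0.006500 m²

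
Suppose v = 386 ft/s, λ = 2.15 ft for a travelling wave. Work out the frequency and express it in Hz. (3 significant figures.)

Solving v = f·λ for f: f = v/λ.
v = 386 ft/s = 117.7 m/s; λ = 2.15 ft = 0.6553 m.
f = 179.5 Hz

180 Hz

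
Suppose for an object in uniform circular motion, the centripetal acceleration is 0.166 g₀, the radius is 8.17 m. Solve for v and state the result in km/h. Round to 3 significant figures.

Rearranging: v = √(a·r).
a = 0.166 g₀ = 1.628 m/s²; r = 8.17 m.
v = 3.647 m/s
3.647 m/s × (1 km/h / 0.2778 m/s) = 13.13 km/h

13.1 km/h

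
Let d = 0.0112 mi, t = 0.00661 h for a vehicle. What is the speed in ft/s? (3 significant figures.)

Directly: v = d/t.
d = 0.0112 mi = 18.02 m; t = 0.00661 h = 23.80 s.
v = 0.7575 m/s
0.7575 m/s × (1 ft/s / 0.3048 m/s) = 2.485 ft/s

2.49 ft/s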